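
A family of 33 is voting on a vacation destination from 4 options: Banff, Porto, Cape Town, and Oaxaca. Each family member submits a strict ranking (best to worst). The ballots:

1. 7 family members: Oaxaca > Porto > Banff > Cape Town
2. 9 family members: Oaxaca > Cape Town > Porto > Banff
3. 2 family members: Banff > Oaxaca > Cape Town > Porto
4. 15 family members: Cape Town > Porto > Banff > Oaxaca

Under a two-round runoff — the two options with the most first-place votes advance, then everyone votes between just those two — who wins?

Oaxaca

Round 1 first-place votes: Banff 2, Porto 0, Cape Town 15, Oaxaca 16.
Oaxaca and Cape Town advance.
Runoff: Oaxaca is preferred to Cape Town by 18 voters; Cape Town by 15.
Oaxaca wins the runoff.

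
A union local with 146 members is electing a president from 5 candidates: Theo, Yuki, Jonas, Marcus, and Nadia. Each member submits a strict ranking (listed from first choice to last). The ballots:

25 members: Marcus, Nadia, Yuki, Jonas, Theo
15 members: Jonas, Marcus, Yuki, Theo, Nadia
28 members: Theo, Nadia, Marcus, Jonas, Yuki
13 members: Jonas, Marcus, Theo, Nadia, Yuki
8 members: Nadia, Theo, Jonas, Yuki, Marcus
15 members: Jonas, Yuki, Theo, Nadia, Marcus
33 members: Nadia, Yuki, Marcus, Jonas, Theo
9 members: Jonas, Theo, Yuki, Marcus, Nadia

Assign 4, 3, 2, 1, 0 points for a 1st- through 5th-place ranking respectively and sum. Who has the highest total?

Theo: 25·0 + 15·1 + 28·4 + 13·2 + 8·3 + 15·2 + 33·0 + 9·3 = 234
Yuki: 25·2 + 15·2 + 28·0 + 13·0 + 8·1 + 15·3 + 33·3 + 9·2 = 250
Jonas: 25·1 + 15·4 + 28·1 + 13·4 + 8·2 + 15·4 + 33·1 + 9·4 = 310
Marcus: 25·4 + 15·3 + 28·2 + 13·3 + 8·0 + 15·0 + 33·2 + 9·1 = 315
Nadia: 25·3 + 15·0 + 28·3 + 13·1 + 8·4 + 15·1 + 33·4 + 9·0 = 351
Nadia has the highest Borda score (351).

Nadia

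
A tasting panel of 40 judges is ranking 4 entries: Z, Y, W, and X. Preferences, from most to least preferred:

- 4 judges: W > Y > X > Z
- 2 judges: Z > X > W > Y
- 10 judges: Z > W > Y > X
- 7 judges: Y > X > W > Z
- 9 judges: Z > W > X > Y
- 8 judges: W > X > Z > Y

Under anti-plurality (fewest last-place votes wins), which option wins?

Last-place votes: Z 11, Y 19, W 0, X 10.
W is ranked last by the fewest voters, so W wins.

W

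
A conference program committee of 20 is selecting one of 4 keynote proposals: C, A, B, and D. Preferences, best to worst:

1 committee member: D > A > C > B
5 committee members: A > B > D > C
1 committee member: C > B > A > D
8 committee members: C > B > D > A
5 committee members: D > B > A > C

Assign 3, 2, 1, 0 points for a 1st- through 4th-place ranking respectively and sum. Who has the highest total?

B

C: 1·1 + 5·0 + 1·3 + 8·3 + 5·0 = 28
A: 1·2 + 5·3 + 1·1 + 8·0 + 5·1 = 23
B: 1·0 + 5·2 + 1·2 + 8·2 + 5·2 = 38
D: 1·3 + 5·1 + 1·0 + 8·1 + 5·3 = 31
B has the highest Borda score (38).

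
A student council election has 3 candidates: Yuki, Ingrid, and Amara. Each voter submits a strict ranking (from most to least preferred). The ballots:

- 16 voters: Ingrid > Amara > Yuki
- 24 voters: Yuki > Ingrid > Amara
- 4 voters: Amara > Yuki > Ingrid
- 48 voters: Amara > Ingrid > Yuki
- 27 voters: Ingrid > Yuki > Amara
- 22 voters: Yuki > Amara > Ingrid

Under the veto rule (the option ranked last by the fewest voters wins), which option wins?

Ingrid

Last-place votes: Yuki 64, Ingrid 26, Amara 51.
Ingrid is ranked last by the fewest voters, so Ingrid wins.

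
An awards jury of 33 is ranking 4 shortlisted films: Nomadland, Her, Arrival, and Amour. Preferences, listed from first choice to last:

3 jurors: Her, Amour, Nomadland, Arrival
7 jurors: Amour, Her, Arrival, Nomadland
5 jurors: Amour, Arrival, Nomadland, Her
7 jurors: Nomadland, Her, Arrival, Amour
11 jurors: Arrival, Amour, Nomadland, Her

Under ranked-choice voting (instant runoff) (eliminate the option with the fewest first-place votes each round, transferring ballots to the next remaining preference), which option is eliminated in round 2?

Nomadland

Round 1: Nomadland 7, Her 3, Arrival 11, Amour 12. Eliminate Her.
Round 2: Nomadland 7, Arrival 11, Amour 15. Eliminate Nomadland.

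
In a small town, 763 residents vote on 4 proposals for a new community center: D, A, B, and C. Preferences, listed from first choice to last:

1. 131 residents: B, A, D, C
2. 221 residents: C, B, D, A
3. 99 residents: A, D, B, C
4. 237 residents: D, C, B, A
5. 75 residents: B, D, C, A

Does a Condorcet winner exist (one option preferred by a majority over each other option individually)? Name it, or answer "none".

none

Checking pairwise contests:
B beats D 427–336.
D beats A 533–230.
C beats B 458–305.
D beats C 542–221.
Every option loses at least one head-to-head, so there is no Condorcet winner.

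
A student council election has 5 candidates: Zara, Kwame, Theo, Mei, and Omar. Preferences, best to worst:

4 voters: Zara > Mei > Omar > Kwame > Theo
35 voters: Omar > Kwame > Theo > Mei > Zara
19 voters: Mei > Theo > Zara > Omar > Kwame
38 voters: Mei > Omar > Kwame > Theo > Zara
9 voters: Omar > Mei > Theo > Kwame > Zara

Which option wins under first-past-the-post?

Mei

First-place votes: Zara 4, Kwame 0, Theo 0, Mei 57, Omar 44.
Mei has the most first-place votes.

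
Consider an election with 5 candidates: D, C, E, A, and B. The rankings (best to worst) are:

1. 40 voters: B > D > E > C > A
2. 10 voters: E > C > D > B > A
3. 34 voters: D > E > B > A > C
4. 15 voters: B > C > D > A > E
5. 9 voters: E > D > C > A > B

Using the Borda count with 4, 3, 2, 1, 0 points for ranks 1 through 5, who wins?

D

D: 40·3 + 10·2 + 34·4 + 15·2 + 9·3 = 333
C: 40·1 + 10·3 + 34·0 + 15·3 + 9·2 = 133
E: 40·2 + 10·4 + 34·3 + 15·0 + 9·4 = 258
A: 40·0 + 10·0 + 34·1 + 15·1 + 9·1 = 58
B: 40·4 + 10·1 + 34·2 + 15·4 + 9·0 = 298
D has the highest Borda score (333).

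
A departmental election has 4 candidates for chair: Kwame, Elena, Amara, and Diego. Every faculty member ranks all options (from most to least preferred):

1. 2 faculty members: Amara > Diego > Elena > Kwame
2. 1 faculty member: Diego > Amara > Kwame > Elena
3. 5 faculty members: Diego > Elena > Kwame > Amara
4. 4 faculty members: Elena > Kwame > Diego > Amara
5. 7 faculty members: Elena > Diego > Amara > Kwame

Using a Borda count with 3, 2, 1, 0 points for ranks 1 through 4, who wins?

Kwame: 2·0 + 1·1 + 5·1 + 4·2 + 7·0 = 14
Elena: 2·1 + 1·0 + 5·2 + 4·3 + 7·3 = 45
Amara: 2·3 + 1·2 + 5·0 + 4·0 + 7·1 = 15
Diego: 2·2 + 1·3 + 5·3 + 4·1 + 7·2 = 40
Elena has the highest Borda score (45).

Elena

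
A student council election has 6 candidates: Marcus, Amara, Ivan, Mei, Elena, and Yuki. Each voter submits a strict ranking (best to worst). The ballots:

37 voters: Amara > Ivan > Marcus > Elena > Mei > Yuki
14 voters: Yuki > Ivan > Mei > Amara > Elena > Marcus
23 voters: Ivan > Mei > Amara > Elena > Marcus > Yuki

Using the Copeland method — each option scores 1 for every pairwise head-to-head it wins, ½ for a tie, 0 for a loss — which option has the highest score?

Marcus: beats Yuki; ties Mei and Elena; loses to Amara and Ivan → score 2.
Amara: beats Marcus, Elena, and Yuki; ties Ivan and Mei → score 4.
Ivan: beats Marcus, Mei, Elena, and Yuki; ties Amara → score 4.5.
Mei: beats Yuki; ties Marcus, Amara, and Elena; loses to Ivan → score 2.5.
Elena: beats Yuki; ties Marcus and Mei; loses to Amara and Ivan → score 2.
Yuki: loses to Marcus, Amara, Ivan, Mei, and Elena → score 0.
Ivan has the best pairwise record.

Ivan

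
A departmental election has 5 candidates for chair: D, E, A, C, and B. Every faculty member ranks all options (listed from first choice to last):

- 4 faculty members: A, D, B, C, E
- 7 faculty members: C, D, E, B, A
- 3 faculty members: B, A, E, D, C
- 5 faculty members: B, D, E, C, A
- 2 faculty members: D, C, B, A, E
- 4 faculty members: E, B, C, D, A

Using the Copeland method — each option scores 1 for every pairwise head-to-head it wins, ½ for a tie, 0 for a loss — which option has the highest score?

D

D: beats E, A, C, and B → score 4.
E: beats A; loses to D, C, and B → score 1.
A: loses to D, E, C, and B → score 0.
C: beats E and A; loses to D and B → score 2.
B: beats E, A, and C; loses to D → score 3.
D has the best pairwise record.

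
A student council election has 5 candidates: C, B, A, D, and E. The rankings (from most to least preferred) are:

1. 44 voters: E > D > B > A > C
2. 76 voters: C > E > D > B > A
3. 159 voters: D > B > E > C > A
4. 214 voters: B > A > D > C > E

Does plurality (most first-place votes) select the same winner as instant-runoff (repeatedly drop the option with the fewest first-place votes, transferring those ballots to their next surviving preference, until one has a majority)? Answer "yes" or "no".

Plurality — first-place votes: C 76, B 214, A 0, D 159, E 44. Winner: B.
Instant-runoff — R1 C 76, B 214, A 0, D 159, E 44 (A out); R2 C 76, B 214, D 159, E 44 (E out); R3 C 76, B 214, D 203 (C out); R4 B 214, D 279 (D winner). Winner: D.
The two methods disagree.

no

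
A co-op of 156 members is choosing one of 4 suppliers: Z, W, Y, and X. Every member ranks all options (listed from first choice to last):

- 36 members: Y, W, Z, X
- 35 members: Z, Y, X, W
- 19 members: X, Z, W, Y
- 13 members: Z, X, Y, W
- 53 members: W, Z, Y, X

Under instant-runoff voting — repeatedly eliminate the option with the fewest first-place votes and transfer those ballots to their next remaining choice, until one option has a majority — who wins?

Round 1: Z 48, W 53, Y 36, X 19. Eliminate X.
Round 2: Z 67, W 53, Y 36. Eliminate Y.
Round 3: Z 67, W 89. W has a majority.

W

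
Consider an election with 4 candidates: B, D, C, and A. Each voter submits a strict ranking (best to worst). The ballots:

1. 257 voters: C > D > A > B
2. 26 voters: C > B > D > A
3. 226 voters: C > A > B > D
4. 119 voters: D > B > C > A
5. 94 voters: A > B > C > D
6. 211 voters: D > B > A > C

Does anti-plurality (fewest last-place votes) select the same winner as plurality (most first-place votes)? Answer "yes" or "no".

Anti-plurality — last-place votes: B 257, D 320, C 211, A 145. Winner: A.
Plurality — first-place votes: B 0, D 330, C 509, A 94. Winner: C.
The two methods disagree.

no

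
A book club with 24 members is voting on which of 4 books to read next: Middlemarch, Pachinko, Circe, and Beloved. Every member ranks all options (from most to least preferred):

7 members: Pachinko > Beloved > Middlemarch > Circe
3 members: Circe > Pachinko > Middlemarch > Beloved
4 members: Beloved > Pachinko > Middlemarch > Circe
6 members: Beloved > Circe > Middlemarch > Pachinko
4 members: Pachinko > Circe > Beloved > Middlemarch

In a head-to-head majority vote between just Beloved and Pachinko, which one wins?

Pachinko

Voters preferring Beloved to Pachinko: 10; preferring Pachinko to Beloved: 14.
Pachinko wins the head-to-head.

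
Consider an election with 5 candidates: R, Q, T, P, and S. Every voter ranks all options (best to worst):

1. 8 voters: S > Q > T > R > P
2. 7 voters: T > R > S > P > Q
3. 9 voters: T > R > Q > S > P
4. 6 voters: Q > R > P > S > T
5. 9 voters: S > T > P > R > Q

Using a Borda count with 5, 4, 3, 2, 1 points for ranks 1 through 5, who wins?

R: 8·2 + 7·4 + 9·4 + 6·4 + 9·2 = 122
Q: 8·4 + 7·1 + 9·3 + 6·5 + 9·1 = 105
T: 8·3 + 7·5 + 9·5 + 6·1 + 9·4 = 146
P: 8·1 + 7·2 + 9·1 + 6·3 + 9·3 = 76
S: 8·5 + 7·3 + 9·2 + 6·2 + 9·5 = 136
T has the highest Borda score (146).

T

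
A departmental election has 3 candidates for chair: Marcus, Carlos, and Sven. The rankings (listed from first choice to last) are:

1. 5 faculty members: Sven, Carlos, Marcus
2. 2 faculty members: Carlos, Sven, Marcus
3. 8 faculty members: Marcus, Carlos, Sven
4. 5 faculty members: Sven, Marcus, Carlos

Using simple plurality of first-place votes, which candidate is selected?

Sven

First-place votes: Marcus 8, Carlos 2, Sven 10.
Sven has the most first-place votes.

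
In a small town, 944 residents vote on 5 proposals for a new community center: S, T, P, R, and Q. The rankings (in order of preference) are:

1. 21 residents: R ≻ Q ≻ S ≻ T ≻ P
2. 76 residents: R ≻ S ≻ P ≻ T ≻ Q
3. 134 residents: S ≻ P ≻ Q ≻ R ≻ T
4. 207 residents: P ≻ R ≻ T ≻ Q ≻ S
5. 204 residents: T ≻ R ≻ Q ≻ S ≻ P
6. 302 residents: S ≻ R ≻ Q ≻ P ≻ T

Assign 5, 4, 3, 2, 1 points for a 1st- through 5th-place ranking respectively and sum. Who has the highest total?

R

S: 21·3 + 76·4 + 134·5 + 207·1 + 204·2 + 302·5 = 3162
T: 21·2 + 76·2 + 134·1 + 207·3 + 204·5 + 302·1 = 2271
P: 21·1 + 76·3 + 134·4 + 207·5 + 204·1 + 302·2 = 2628
R: 21·5 + 76·5 + 134·2 + 207·4 + 204·4 + 302·4 = 3605
Q: 21·4 + 76·1 + 134·3 + 207·2 + 204·3 + 302·3 = 2494
R has the highest Borda score (3605).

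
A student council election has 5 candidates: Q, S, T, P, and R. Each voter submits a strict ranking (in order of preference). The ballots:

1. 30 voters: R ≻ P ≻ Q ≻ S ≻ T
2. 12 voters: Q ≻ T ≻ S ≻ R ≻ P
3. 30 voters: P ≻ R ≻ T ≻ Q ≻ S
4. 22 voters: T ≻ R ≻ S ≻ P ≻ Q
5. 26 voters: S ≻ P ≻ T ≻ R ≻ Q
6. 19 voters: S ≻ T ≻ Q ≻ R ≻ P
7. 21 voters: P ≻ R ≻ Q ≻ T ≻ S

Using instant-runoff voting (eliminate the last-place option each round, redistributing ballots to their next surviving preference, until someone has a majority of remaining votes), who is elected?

Round 1: Q 12, S 45, T 22, P 51, R 30. Eliminate Q.
Round 2: S 45, T 34, P 51, R 30. Eliminate R.
Round 3: S 45, T 34, P 81. P has a majority.

P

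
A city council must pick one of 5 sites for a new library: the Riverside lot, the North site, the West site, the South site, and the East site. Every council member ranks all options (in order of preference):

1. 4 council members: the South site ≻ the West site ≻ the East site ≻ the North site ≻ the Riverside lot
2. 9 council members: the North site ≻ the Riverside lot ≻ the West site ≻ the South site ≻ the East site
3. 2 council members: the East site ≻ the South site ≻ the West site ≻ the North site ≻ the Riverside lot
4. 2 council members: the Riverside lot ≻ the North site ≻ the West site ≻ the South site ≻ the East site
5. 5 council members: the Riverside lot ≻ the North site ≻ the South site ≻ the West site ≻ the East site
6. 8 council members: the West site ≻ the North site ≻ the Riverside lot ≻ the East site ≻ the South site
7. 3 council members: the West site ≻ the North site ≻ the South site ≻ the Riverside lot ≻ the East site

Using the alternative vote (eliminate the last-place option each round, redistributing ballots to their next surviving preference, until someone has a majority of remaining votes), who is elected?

Round 1: the Riverside lot 7, the North site 9, the West site 11, the South site 4, the East site 2. Eliminate the East site.
Round 2: the Riverside lot 7, the North site 9, the West site 11, the South site 6. Eliminate the South site.
Round 3: the Riverside lot 7, the North site 9, the West site 17. The West site has a majority.

the West site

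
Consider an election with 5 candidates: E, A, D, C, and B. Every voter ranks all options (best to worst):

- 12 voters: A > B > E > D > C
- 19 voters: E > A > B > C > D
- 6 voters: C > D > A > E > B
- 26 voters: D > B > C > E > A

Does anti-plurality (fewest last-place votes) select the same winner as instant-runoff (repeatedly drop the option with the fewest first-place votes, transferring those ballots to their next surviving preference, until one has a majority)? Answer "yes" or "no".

Anti-plurality — last-place votes: E 0, A 26, D 19, C 12, B 6. Winner: E.
Instant-runoff — R1 E 19, A 12, D 26, C 6, B 0 (B out); R2 E 19, A 12, D 26, C 6 (C out); R3 E 19, A 12, D 32 (D winner). Winner: D.
The two methods disagree.

no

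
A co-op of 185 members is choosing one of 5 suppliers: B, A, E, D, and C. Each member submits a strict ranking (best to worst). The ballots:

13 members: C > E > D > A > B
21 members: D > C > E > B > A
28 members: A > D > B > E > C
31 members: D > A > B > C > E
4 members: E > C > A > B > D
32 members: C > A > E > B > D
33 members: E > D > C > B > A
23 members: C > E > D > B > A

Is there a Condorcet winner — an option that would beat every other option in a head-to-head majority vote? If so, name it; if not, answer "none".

none

Checking pairwise contests:
A beats B 108–77.
E beats A 94–91.
C beats E 120–65.
E beats D 105–80.
D beats C 113–72.
Every option loses at least one head-to-head, so there is no Condorcet winner.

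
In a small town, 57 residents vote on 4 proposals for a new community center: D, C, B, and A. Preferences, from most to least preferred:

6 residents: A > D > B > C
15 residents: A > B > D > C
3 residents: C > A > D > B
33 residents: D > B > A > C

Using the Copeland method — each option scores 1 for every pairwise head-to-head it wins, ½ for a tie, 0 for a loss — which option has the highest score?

D: beats C, B, and A → score 3.
C: loses to D, B, and A → score 0.
B: beats C and A; loses to D → score 2.
A: beats C; loses to D and B → score 1.
D has the best pairwise record.

D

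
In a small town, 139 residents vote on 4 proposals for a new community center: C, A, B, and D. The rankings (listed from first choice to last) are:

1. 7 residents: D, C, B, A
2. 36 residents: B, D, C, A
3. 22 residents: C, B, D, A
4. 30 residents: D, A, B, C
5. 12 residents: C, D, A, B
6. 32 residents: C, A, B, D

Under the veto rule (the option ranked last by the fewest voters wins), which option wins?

Last-place votes: C 30, A 65, B 12, D 32.
B is ranked last by the fewest voters, so B wins.

B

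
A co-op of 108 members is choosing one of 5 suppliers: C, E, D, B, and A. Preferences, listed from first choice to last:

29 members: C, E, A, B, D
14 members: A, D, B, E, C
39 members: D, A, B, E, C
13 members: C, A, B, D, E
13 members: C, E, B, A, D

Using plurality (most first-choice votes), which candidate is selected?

First-place votes: C 55, E 0, D 39, B 0, A 14.
C has the most first-place votes.

C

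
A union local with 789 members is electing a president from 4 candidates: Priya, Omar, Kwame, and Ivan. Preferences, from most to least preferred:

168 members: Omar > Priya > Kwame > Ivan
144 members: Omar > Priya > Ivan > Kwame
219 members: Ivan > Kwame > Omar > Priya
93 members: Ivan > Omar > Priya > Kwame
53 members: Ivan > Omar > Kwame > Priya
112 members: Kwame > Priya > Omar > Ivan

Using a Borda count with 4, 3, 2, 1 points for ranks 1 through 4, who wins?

Omar

Priya: 168·3 + 144·3 + 219·1 + 93·2 + 53·1 + 112·3 = 1730
Omar: 168·4 + 144·4 + 219·2 + 93·3 + 53·3 + 112·2 = 2348
Kwame: 168·2 + 144·1 + 219·3 + 93·1 + 53·2 + 112·4 = 1784
Ivan: 168·1 + 144·2 + 219·4 + 93·4 + 53·4 + 112·1 = 2028
Omar has the highest Borda score (2348).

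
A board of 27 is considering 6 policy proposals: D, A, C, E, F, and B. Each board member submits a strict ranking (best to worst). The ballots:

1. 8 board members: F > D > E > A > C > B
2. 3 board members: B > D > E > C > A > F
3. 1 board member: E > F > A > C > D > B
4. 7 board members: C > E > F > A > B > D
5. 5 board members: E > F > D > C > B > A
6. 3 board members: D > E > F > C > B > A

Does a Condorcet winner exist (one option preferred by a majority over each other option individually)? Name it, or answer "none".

Checking pairwise contests:
F beats D 21–6.
D beats A 19–8.
D beats C 19–8.
D beats E 14–13.
E beats F 19–8.
D beats B 17–10.
Every option loses at least one head-to-head, so there is no Condorcet winner.

none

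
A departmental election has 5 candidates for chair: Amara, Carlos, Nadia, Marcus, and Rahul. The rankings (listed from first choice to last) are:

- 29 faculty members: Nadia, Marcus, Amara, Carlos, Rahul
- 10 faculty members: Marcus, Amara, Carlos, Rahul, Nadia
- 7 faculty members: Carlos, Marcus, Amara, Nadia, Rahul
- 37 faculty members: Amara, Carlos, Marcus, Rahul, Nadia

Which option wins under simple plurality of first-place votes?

Amara

First-place votes: Amara 37, Carlos 7, Nadia 29, Marcus 10, Rahul 0.
Amara has the most first-place votes.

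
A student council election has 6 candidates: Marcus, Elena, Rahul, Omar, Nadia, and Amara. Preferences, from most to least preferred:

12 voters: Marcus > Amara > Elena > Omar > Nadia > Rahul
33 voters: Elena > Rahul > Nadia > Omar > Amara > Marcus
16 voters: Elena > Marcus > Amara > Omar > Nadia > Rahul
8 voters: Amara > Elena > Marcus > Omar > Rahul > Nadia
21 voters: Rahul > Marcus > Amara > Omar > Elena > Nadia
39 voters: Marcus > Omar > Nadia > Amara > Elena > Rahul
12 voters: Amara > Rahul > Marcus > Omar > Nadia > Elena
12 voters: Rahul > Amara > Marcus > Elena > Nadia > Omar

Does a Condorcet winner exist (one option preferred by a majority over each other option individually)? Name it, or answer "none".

none

Checking pairwise contests:
Rahul beats Marcus 78–75.
Marcus beats Elena 96–57.
Elena beats Rahul 108–45.
Marcus beats Omar 120–33.
Marcus beats Nadia 120–33.
Marcus beats Amara 88–65.
Every option loses at least one head-to-head, so there is no Condorcet winner.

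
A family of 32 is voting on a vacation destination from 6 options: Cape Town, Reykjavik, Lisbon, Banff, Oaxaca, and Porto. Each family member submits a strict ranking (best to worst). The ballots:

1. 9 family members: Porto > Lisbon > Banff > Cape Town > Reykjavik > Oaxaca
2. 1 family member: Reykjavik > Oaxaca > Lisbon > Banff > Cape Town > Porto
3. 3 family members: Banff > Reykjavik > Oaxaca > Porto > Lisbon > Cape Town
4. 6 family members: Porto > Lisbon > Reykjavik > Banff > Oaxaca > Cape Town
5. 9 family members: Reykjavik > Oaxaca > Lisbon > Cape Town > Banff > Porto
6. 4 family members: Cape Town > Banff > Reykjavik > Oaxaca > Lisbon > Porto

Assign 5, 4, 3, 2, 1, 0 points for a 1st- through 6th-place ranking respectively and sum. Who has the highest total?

Cape Town: 9·2 + 1·1 + 3·0 + 6·0 + 9·2 + 4·5 = 57
Reykjavik: 9·1 + 1·5 + 3·4 + 6·3 + 9·5 + 4·3 = 101
Lisbon: 9·4 + 1·3 + 3·1 + 6·4 + 9·3 + 4·1 = 97
Banff: 9·3 + 1·2 + 3·5 + 6·2 + 9·1 + 4·4 = 81
Oaxaca: 9·0 + 1·4 + 3·3 + 6·1 + 9·4 + 4·2 = 63
Porto: 9·5 + 1·0 + 3·2 + 6·5 + 9·0 + 4·0 = 81
Reykjavik has the highest Borda score (101).

Reykjavik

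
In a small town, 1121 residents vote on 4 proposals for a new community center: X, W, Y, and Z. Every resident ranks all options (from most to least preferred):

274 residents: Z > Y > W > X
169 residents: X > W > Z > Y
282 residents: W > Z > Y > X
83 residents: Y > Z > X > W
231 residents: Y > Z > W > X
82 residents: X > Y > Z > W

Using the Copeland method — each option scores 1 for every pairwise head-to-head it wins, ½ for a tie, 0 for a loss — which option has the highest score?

Z

X: loses to W, Y, and Z → score 0.
W: beats X; loses to Y and Z → score 1.
Y: beats X and W; loses to Z → score 2.
Z: beats X, W, and Y → score 3.
Z has the best pairwise record.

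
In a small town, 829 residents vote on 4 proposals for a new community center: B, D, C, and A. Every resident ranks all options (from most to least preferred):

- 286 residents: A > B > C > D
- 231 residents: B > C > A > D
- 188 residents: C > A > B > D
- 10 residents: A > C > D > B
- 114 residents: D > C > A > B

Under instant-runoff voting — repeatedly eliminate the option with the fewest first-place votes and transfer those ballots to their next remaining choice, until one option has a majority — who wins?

Round 1: B 231, D 114, C 188, A 296. Eliminate D.
Round 2: B 231, C 302, A 296. Eliminate B.
Round 3: C 533, A 296. C has a majority.

C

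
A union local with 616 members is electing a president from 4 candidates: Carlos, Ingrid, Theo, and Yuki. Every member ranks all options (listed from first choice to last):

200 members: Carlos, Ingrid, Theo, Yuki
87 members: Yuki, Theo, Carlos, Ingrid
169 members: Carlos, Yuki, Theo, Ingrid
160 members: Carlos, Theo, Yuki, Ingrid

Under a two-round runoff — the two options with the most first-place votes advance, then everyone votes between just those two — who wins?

Round 1 first-place votes: Carlos 529, Ingrid 0, Theo 0, Yuki 87.
Carlos and Yuki advance.
Runoff: Carlos is preferred to Yuki by 529 voters; Yuki by 87.
Carlos wins the runoff.

Carlos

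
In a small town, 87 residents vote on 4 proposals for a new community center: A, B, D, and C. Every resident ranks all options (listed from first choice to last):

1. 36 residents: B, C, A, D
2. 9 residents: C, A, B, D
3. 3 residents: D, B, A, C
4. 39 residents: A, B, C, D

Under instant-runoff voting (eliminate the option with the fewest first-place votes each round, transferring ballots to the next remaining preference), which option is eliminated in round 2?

Round 1: A 39, B 36, D 3, C 9. Eliminate D.
Round 2: A 39, B 39, C 9. Eliminate C.

C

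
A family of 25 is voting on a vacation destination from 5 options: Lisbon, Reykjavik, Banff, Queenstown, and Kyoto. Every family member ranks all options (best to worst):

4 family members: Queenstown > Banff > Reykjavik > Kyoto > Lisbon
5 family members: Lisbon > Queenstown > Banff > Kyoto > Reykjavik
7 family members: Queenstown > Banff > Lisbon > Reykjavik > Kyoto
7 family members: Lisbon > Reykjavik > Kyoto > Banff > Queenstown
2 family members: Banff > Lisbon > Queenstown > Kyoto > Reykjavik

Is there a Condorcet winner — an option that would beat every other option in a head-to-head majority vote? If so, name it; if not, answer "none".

none

Checking pairwise contests:
Banff beats Lisbon 13–12.
Lisbon beats Reykjavik 21–4.
Queenstown beats Banff 16–9.
Lisbon beats Queenstown 14–11.
Lisbon beats Kyoto 21–4.
Every option loses at least one head-to-head, so there is no Condorcet winner.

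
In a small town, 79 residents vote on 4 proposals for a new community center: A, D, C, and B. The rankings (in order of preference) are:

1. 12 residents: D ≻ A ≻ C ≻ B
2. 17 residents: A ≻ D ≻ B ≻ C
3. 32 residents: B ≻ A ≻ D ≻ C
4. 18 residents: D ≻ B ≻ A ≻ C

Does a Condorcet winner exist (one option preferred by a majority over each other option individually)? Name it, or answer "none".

Checking pairwise contests:
B beats A 50–29.
A beats D 49–30.
A beats C 79–0.
D beats B 47–32.
Every option loses at least one head-to-head, so there is no Condorcet winner.

none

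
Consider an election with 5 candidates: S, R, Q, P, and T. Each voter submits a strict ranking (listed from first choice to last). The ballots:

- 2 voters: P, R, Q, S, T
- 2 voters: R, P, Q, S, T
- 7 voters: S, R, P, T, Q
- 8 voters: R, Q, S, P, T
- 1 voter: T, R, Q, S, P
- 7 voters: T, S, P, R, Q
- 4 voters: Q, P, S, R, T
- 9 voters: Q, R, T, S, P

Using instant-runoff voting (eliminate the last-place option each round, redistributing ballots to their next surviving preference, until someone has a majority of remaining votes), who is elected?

Round 1: S 7, R 10, Q 13, P 2, T 8. Eliminate P.
Round 2: S 7, R 12, Q 13, T 8. Eliminate S.
Round 3: R 19, Q 13, T 8. Eliminate T.
Round 4: R 27, Q 13. R has a majority.

R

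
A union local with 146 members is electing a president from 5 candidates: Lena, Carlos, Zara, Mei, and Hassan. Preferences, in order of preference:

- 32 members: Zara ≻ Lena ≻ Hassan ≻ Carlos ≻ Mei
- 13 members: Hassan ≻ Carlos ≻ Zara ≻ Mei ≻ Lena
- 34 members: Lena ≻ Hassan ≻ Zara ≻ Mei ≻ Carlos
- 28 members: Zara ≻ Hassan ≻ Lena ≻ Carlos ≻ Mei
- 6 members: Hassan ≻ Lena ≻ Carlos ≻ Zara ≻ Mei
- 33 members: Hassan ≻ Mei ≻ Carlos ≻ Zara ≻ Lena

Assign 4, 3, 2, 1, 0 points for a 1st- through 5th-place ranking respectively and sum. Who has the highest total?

Lena: 32·3 + 13·0 + 34·4 + 28·2 + 6·3 + 33·0 = 306
Carlos: 32·1 + 13·3 + 34·0 + 28·1 + 6·2 + 33·2 = 177
Zara: 32·4 + 13·2 + 34·2 + 28·4 + 6·1 + 33·1 = 373
Mei: 32·0 + 13·1 + 34·1 + 28·0 + 6·0 + 33·3 = 146
Hassan: 32·2 + 13·4 + 34·3 + 28·3 + 6·4 + 33·4 = 458
Hassan has the highest Borda score (458).

Hassan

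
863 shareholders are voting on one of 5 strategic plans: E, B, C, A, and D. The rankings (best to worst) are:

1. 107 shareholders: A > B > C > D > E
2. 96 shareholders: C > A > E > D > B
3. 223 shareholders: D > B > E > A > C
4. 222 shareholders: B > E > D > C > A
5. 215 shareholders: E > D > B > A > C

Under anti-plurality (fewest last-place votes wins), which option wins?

D

Last-place votes: E 107, B 96, C 438, A 222, D 0.
D is ranked last by the fewest voters, so D wins.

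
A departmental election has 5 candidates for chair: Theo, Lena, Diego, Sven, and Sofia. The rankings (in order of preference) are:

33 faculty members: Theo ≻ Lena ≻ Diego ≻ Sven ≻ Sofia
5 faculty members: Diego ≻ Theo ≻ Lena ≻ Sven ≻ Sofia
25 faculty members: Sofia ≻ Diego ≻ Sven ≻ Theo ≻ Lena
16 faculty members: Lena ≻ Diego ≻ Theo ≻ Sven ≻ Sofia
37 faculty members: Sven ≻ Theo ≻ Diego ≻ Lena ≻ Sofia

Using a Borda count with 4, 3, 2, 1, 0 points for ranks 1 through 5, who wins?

Theo

Theo: 33·4 + 5·3 + 25·1 + 16·2 + 37·3 = 315
Lena: 33·3 + 5·2 + 25·0 + 16·4 + 37·1 = 210
Diego: 33·2 + 5·4 + 25·3 + 16·3 + 37·2 = 283
Sven: 33·1 + 5·1 + 25·2 + 16·1 + 37·4 = 252
Sofia: 33·0 + 5·0 + 25·4 + 16·0 + 37·0 = 100
Theo has the highest Borda score (315).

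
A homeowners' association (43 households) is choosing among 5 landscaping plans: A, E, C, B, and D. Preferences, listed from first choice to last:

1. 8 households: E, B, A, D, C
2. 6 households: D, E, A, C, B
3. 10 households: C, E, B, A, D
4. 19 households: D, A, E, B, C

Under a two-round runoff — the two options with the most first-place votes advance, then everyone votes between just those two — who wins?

D

Round 1 first-place votes: A 0, E 8, C 10, B 0, D 25.
D and C advance.
Runoff: D is preferred to C by 33 voters; C by 10.
D wins the runoff.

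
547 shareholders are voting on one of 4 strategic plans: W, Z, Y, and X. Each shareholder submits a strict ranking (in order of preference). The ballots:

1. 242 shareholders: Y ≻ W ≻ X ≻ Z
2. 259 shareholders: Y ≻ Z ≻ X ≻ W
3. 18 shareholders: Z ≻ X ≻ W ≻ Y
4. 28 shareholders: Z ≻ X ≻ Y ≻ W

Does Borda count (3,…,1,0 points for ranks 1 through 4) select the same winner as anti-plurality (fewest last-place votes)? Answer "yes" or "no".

Borda — scores: W 502, Z 656, Y 1531, X 593. Winner: Y.
Anti-plurality — last-place votes: W 287, Z 242, Y 18, X 0. Winner: X.
The two methods disagree.

no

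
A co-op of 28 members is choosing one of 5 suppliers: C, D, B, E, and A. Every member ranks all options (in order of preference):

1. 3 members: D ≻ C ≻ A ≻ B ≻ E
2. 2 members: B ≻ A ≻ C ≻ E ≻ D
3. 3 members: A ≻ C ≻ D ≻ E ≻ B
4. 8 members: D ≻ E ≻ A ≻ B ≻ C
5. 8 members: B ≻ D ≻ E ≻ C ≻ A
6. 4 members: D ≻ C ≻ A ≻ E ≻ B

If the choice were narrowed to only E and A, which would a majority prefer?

E

Voters preferring E to A: 16; preferring A to E: 12.
E wins the head-to-head.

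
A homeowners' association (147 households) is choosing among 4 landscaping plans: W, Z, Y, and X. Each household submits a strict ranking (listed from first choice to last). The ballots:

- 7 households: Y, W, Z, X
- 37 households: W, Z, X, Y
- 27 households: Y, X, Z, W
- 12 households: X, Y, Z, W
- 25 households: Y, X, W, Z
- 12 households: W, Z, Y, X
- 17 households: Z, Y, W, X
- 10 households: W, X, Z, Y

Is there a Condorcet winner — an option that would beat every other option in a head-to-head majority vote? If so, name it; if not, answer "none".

none

Checking pairwise contests:
Y beats W 88–59.
W beats Z 91–56.
Z beats Y 76–71.
W beats X 83–64.
Every option loses at least one head-to-head, so there is no Condorcet winner.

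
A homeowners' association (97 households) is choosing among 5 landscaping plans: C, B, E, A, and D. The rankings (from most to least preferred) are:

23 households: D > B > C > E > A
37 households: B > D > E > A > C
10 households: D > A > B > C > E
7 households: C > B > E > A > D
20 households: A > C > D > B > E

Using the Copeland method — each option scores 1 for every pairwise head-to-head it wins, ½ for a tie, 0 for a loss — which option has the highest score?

D

C: beats E; loses to B, A, and D → score 1.
B: beats C, E, and A; loses to D → score 3.
E: beats A; loses to C, B, and D → score 1.
A: beats C; loses to B, E, and D → score 1.
D: beats C, B, E, and A → score 4.
D has the best pairwise record.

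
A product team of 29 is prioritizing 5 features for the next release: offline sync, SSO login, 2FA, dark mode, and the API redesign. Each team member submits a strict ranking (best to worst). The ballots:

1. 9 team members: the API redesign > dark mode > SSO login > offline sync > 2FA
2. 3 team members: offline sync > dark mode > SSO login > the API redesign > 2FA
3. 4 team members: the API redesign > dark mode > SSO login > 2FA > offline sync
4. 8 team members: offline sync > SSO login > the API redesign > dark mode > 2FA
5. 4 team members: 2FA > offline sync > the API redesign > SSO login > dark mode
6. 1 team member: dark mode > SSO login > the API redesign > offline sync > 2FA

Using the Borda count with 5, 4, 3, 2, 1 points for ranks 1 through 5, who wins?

offline sync: 9·2 + 3·5 + 4·1 + 8·5 + 4·4 + 1·2 = 95
SSO login: 9·3 + 3·3 + 4·3 + 8·4 + 4·2 + 1·4 = 92
2FA: 9·1 + 3·1 + 4·2 + 8·1 + 4·5 + 1·1 = 49
dark mode: 9·4 + 3·4 + 4·4 + 8·2 + 4·1 + 1·5 = 89
the API redesign: 9·5 + 3·2 + 4·5 + 8·3 + 4·3 + 1·3 = 110
the API redesign has the highest Borda score (110).

the API redesign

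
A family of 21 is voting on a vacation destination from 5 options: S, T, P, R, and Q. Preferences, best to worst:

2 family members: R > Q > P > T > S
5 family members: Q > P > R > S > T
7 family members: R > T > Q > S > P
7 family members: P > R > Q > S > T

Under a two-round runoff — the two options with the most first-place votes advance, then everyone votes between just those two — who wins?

P

Round 1 first-place votes: S 0, T 0, P 7, R 9, Q 5.
R and P advance.
Runoff: R is preferred to P by 9 voters; P by 12.
P wins the runoff.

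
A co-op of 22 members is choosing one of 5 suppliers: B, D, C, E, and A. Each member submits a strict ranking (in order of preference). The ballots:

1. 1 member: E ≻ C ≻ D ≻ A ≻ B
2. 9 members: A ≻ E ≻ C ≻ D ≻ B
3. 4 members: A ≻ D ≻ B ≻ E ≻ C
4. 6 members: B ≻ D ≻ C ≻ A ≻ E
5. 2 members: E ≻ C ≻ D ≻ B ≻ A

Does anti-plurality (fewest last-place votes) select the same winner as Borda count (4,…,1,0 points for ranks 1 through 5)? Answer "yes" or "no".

no

Anti-plurality — last-place votes: B 10, D 0, C 4, E 6, A 2. Winner: D.
Borda — scores: B 34, D 45, C 39, E 43, A 59. Winner: A.
The two methods disagree.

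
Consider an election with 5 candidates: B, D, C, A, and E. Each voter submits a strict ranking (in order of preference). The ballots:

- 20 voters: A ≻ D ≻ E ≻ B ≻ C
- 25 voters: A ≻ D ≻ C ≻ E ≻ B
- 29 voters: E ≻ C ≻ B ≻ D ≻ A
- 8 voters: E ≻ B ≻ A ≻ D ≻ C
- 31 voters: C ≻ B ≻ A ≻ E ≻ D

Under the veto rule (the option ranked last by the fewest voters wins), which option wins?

Last-place votes: B 25, D 31, C 28, A 29, E 0.
E is ranked last by the fewest voters, so E wins.

E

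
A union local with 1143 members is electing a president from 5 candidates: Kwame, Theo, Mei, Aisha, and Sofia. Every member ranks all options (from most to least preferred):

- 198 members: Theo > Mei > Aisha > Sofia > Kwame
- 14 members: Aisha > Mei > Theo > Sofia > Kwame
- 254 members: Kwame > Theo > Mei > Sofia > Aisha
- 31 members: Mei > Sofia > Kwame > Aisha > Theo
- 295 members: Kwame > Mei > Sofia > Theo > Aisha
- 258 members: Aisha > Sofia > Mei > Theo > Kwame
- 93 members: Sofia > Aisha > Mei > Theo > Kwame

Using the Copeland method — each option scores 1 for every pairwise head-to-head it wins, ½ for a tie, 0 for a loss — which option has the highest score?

Mei

Kwame: beats Theo and Aisha; loses to Mei and Sofia → score 2.
Theo: beats Aisha; loses to Kwame, Mei, and Sofia → score 1.
Mei: beats Kwame, Theo, Aisha, and Sofia → score 4.
Aisha: loses to Kwame, Theo, Mei, and Sofia → score 0.
Sofia: beats Kwame, Theo, and Aisha; loses to Mei → score 3.
Mei has the best pairwise record.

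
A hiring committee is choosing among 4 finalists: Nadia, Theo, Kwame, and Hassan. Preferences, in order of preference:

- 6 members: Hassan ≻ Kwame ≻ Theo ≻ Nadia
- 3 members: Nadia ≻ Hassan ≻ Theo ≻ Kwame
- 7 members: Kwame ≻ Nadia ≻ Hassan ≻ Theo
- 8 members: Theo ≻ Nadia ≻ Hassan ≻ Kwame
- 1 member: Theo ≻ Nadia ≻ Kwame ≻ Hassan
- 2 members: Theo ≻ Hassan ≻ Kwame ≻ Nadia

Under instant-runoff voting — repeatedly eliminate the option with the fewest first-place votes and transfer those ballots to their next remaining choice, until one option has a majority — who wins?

Round 1: Nadia 3, Theo 11, Kwame 7, Hassan 6. Eliminate Nadia.
Round 2: Theo 11, Kwame 7, Hassan 9. Eliminate Kwame.
Round 3: Theo 11, Hassan 16. Hassan has a majority.

Hassan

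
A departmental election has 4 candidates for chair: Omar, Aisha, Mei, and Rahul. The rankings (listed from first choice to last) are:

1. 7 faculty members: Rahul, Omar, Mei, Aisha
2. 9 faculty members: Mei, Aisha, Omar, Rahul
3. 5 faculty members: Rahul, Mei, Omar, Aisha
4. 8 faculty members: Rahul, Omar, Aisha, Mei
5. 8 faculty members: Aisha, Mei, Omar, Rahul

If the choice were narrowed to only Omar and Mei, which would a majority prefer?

Mei

Voters preferring Omar to Mei: 15; preferring Mei to Omar: 22.
Mei wins the head-to-head.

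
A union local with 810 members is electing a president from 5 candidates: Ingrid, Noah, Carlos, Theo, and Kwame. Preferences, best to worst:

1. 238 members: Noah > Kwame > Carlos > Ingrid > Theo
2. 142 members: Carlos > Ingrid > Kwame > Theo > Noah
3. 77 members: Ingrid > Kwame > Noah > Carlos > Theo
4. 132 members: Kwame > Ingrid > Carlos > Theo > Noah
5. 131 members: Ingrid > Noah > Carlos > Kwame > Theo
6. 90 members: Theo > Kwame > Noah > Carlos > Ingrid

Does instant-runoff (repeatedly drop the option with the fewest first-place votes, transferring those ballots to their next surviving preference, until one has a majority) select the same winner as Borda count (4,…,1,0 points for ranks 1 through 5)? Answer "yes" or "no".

Instant-runoff — R1 Ingrid 208, Noah 238, Carlos 142, Theo 90, Kwame 132 (Theo out); R2 Ingrid 208, Noah 238, Carlos 142, Kwame 222 (Carlos out); R3 Ingrid 350, Noah 238, Kwame 222 (Kwame out); R4 Ingrid 482, Noah 328 (Ingrid winner). Winner: Ingrid.
Borda — scores: Ingrid 1892, Noah 1679, Carlos 1737, Theo 634, Kwame 2158. Winner: Kwame.
The two methods disagree.

no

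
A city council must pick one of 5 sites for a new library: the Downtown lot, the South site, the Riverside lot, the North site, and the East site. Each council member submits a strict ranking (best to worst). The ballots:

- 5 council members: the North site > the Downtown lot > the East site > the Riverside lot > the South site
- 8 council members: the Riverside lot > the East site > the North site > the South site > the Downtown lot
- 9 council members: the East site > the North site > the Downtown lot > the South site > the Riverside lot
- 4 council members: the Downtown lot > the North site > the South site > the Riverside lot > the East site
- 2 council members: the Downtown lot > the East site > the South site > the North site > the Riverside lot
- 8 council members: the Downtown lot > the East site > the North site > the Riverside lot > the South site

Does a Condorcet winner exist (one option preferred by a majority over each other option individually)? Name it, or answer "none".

Checking pairwise contests:
the North site beats the Downtown lot 22–14.
the Downtown lot beats the South site 28–8.
the Downtown lot beats the Riverside lot 28–8.
the East site beats the North site 27–9.
the Downtown lot beats the East site 19–17.
Every option loses at least one head-to-head, so there is no Condorcet winner.

none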